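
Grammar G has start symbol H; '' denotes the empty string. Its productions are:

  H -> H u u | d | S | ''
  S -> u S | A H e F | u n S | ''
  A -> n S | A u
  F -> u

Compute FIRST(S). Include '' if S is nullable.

{ n, u, '' }

S -> u S contributes {u}.
From S -> A H e F: add FIRST(A) = { n }.
S -> u n S contributes {u}.
S -> '' contributes ''.
Union: FIRST(S) = { n, u, '' }.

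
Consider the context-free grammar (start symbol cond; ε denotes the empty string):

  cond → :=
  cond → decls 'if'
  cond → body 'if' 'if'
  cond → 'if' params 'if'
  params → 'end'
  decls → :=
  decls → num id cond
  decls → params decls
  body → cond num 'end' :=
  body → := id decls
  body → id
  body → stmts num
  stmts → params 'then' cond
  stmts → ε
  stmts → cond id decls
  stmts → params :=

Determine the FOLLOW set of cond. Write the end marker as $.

cond is the start symbol, so $ ∈ FOLLOW(cond).
In decls → num id cond: cond is at the end, add FOLLOW(decls) = { 'if', num }.
In body → cond num 'end' :=: add FIRST(num 'end' :=) = { num }.
In stmts → params 'then' cond: cond is at the end, add FOLLOW(stmts) = { num }.
In stmts → cond id decls: add FIRST(id decls) = { id }.
Union: FOLLOW(cond) = { $, 'if', id, num }.

{ $, 'if', id, num }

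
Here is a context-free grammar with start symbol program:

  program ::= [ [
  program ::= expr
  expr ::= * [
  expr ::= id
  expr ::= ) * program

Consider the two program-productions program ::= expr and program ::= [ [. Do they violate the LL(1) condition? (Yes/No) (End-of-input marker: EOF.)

No

FIRST(expr) = { ), *, id } and FIRST([ [) = { [ }.
The FIRST sets are disjoint and neither alternative is nullable — no conflict.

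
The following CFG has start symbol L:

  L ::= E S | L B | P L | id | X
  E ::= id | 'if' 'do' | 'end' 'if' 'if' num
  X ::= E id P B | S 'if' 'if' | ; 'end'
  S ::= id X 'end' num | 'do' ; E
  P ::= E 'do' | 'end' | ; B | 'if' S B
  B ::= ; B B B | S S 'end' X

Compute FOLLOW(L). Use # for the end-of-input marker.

{ #, 'do', ;, id }

L is the start symbol, so # ∈ FOLLOW(L).
In L ::= L B: add FIRST(B) = { 'do', ;, id }.
In L ::= P L: L is at the end, add FOLLOW(L) = { #, 'do', ;, id }.
Union: FOLLOW(L) = { #, 'do', ;, id }.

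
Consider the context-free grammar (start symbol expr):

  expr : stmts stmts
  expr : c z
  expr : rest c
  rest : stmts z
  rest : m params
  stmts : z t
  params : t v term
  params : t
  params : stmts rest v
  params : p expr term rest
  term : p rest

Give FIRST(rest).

From rest : stmts z: add FIRST(stmts) = { z }.
rest : m params contributes {m}.
Union: FIRST(rest) = { m, z }.

{ m, z }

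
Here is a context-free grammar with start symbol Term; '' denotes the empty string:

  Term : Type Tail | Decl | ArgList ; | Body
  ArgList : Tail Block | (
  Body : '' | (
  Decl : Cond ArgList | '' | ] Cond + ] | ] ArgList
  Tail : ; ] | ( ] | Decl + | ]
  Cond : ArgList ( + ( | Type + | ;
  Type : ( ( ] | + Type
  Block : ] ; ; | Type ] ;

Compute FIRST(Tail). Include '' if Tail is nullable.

Tail : ; ] contributes {;}.
Tail : ( ] contributes {(}.
From Tail : Decl +: Decl nullable, take FIRST(Decl) ∪ {+} = { (, +, ;, ] }.
Tail : ] contributes {]}.
Union: FIRST(Tail) = { (, +, ;, ] }.

{ (, +, ;, ] }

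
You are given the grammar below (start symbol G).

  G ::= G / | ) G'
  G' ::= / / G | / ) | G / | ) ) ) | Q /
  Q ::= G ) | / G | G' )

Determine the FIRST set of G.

{ ) }

From G ::= G /: add FIRST(G) = { ) }.
G ::= ) G' contributes {)}.
Union: FIRST(G) = { ) }.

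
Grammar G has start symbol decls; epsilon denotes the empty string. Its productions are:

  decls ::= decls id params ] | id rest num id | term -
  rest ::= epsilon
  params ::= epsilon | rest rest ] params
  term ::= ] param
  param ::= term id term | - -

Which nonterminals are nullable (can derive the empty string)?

{ params, rest }

Directly nullable (have an epsilon-production): rest, params.
No other nonterminal has a production whose RHS symbols are all nullable.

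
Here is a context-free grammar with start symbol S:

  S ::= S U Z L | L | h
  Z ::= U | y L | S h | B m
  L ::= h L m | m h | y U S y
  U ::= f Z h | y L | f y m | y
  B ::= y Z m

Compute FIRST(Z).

{ f, h, m, y }

From Z ::= U: add FIRST(U) = { f, y }.
Z ::= y L contributes {y}.
From Z ::= S h: add FIRST(S) = { h, m, y }.
From Z ::= B m: add FIRST(B) = { y }.
Union: FIRST(Z) = { f, h, m, y }.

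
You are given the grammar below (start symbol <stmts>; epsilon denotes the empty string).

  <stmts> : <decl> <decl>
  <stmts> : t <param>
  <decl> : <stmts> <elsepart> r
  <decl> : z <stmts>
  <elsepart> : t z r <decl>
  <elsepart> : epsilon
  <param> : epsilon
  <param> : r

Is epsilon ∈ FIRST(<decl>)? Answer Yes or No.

Nullable nonterminals: <elsepart>, <param>.
No production of <decl> has an RHS whose symbols are all nullable, so <decl> is not nullable.

No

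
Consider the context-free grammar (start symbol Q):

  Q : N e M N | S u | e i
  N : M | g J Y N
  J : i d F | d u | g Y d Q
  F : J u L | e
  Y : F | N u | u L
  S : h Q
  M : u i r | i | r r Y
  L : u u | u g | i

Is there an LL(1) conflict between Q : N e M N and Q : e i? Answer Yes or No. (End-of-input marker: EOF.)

FIRST(N e M N) = { g, i, r, u } and FIRST(e i) = { e }.
The FIRST sets are disjoint and neither alternative is nullable — no conflict.

No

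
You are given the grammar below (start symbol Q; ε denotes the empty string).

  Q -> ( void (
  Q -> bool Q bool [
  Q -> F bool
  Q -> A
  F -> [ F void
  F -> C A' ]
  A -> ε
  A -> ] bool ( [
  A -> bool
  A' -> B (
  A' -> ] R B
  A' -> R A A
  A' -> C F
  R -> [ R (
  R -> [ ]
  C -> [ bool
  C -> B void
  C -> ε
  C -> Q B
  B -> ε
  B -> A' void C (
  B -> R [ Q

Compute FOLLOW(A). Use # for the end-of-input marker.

In Q -> A: A is at the end, add FOLLOW(Q) = { #, (, [, ], bool, void }.
In A' -> R A A: add FIRST(A)\{ε} = { ], bool }.
  Since A is nullable, also add FOLLOW(A') = { ], void }.
In A' -> R A A: A is at the end, add FOLLOW(A') = { ], void }.
Union: FOLLOW(A) = { #, (, [, ], bool, void }.

{ #, (, [, ], bool, void }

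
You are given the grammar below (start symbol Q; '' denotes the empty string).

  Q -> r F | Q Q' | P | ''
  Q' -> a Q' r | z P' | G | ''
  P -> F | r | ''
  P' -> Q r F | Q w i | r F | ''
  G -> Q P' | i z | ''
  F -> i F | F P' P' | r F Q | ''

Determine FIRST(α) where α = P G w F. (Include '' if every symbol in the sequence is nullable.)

{ a, i, r, w, z }

Add FIRST(P)\{''} = { a, i, r, w, z }; P is nullable, continue.
Add FIRST(G)\{''} = { a, i, r, w, z }; G is nullable, continue.
w is a terminal; add {w} and stop.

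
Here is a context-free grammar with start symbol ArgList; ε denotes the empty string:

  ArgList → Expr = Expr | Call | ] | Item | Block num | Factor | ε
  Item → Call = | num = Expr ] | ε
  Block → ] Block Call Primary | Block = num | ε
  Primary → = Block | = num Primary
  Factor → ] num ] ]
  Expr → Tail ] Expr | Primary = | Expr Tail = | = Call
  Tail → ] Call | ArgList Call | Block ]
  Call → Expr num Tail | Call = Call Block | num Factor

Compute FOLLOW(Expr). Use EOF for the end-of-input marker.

In ArgList → Expr = Expr: add FIRST(= Expr) = { = }.
In ArgList → Expr = Expr: Expr is at the end, add FOLLOW(ArgList) = { EOF, =, ], num }.
In Item → num = Expr ]: add FIRST(]) = { ] }.
In Expr → Tail ] Expr: Expr is at the end, add FOLLOW(Expr) = { EOF, =, ], num }.
In Expr → Expr Tail =: add FIRST(Tail =) = { =, ], num }.
In Call → Expr num Tail: add FIRST(num Tail) = { num }.
Union: FOLLOW(Expr) = { EOF, =, ], num }.

{ EOF, =, ], num }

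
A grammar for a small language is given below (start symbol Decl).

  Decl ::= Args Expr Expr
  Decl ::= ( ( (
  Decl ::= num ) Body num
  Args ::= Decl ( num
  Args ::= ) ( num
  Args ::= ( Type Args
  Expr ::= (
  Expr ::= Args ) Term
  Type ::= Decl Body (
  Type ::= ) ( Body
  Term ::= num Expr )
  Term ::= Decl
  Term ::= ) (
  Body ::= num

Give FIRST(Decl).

{ (, ), num }

From Decl ::= Args Expr Expr: add FIRST(Args) = { (, ), num }.
Decl ::= ( ( ( contributes {(}.
Decl ::= num ) Body num contributes {num}.
Union: FIRST(Decl) = { (, ), num }.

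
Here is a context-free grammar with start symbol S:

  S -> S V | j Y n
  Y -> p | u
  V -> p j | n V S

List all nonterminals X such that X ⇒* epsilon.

No nonterminal has an empty production or an RHS whose symbols are all nullable.

{ } (none)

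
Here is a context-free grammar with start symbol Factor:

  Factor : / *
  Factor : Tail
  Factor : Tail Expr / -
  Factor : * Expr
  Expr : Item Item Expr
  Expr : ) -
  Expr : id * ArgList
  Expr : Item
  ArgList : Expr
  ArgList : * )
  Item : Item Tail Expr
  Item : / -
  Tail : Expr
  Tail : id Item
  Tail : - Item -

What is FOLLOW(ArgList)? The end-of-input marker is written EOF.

{ EOF, ), -, /, id }

In Expr : id * ArgList: ArgList is at the end, add FOLLOW(Expr) = { EOF, ), -, /, id }.
Union: FOLLOW(ArgList) = { EOF, ), -, /, id }.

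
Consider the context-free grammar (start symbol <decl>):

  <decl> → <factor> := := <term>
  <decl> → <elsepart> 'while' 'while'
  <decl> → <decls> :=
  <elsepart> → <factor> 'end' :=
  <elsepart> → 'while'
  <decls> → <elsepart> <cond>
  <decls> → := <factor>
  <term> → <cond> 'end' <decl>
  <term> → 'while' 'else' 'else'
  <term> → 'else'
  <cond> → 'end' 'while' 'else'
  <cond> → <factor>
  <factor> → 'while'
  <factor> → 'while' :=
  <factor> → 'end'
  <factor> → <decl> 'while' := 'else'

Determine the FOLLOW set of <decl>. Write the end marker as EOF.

{ EOF, 'while' }

<decl> is the start symbol, so EOF ∈ FOLLOW(<decl>).
In <term> → <cond> 'end' <decl>: <decl> is at the end, add FOLLOW(<term>) = { EOF, 'while' }.
In <factor> → <decl> 'while' := 'else': add FIRST('while' := 'else') = { 'while' }.
Union: FOLLOW(<decl>) = { EOF, 'while' }.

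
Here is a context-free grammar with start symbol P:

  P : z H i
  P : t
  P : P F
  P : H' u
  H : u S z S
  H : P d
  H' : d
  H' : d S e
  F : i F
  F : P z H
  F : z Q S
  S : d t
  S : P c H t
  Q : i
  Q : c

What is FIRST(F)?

F : i F contributes {i}.
From F : P z H: add FIRST(P) = { d, t, z }.
F : z Q S contributes {z}.
Union: FIRST(F) = { d, i, t, z }.

{ d, i, t, z }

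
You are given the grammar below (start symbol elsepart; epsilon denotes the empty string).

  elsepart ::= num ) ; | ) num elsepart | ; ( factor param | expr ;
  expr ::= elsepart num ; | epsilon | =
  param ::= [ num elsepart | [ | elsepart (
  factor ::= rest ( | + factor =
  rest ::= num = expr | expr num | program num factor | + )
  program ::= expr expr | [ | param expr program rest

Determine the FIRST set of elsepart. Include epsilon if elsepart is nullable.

{ ), ;, =, num }

elsepart ::= num ) ; contributes {num}.
elsepart ::= ) num elsepart contributes {)}.
elsepart ::= ; ( factor param contributes {;}.
From elsepart ::= expr ;: expr nullable, take FIRST(expr) ∪ {;} = { ), ;, =, num }.
Union: FIRST(elsepart) = { ), ;, =, num }.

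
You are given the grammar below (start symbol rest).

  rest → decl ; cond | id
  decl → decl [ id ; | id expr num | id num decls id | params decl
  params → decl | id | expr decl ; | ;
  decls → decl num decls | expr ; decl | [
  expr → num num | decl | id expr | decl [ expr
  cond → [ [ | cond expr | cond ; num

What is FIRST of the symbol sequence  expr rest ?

Add FIRST(expr) = { ;, id, num }; expr is not nullable, stop.

{ ;, id, num }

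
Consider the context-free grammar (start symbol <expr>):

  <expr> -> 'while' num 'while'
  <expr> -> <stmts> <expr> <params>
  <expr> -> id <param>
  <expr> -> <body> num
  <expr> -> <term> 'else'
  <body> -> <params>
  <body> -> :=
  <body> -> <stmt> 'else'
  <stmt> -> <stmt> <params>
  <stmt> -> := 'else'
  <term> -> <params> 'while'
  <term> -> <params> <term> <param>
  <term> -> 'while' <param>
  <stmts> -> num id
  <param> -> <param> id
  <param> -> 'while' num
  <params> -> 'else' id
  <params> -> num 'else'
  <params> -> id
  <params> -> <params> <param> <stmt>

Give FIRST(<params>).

<params> -> 'else' id contributes {'else'}.
<params> -> num 'else' contributes {num}.
<params> -> id contributes {id}.
From <params> -> <params> <param> <stmt>: add FIRST(<params>) = { 'else', id, num }.
Union: FIRST(<params>) = { 'else', id, num }.

{ 'else', id, num }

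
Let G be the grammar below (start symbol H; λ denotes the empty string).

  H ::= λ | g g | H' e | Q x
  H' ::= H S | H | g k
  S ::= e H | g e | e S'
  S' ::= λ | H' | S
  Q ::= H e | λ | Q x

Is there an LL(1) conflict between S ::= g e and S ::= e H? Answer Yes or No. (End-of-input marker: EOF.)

FIRST(g e) = { g } and FIRST(e H) = { e }.
The FIRST sets are disjoint and neither alternative is nullable — no conflict.

No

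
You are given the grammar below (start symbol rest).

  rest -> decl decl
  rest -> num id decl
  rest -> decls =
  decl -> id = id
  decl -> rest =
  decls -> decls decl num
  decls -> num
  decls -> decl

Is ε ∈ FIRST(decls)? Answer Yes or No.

No

No nonterminal in this grammar is nullable.
No production of decls has an RHS whose symbols are all nullable, so decls is not nullable.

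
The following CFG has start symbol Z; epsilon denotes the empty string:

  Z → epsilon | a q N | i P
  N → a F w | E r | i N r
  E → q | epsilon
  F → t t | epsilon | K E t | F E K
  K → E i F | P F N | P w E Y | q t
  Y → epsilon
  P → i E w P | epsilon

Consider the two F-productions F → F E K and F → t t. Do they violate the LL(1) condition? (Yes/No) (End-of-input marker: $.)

FIRST(F E K) = { a, i, q, r, t, w } and FIRST(t t) = { t }.
Both contain t, so the two alternatives are not disjoint — LL(1) conflict.

Yes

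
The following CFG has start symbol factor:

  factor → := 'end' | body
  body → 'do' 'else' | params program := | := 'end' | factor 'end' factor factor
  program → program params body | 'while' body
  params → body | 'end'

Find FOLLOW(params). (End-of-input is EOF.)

{ 'do', 'end', 'while', := }

In body → params program :=: add FIRST(program :=) = { 'while' }.
In program → program params body: add FIRST(body) = { 'do', 'end', := }.
Union: FOLLOW(params) = { 'do', 'end', 'while', := }.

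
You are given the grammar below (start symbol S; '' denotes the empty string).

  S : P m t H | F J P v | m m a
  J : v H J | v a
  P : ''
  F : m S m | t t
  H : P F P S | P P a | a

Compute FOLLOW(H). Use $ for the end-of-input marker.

In S : P m t H: H is at the end, add FOLLOW(S) = { $, m, v }.
In J : v H J: add FIRST(J) = { v }.
Union: FOLLOW(H) = { $, m, v }.

{ $, m, v }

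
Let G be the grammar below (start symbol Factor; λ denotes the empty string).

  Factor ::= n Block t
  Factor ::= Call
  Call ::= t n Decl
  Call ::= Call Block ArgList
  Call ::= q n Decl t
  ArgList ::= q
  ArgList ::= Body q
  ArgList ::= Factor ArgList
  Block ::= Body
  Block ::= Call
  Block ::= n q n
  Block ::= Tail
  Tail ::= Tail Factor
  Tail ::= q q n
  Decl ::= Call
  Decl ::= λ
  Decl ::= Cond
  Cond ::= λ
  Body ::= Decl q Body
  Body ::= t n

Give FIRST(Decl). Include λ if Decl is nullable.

From Decl ::= Call: add FIRST(Call) = { q, t }.
Decl ::= λ contributes λ.
From Decl ::= Cond: add FIRST(Cond) = { λ } (including λ since Cond is nullable).
Union: FIRST(Decl) = { q, t, λ }.

{ q, t, λ }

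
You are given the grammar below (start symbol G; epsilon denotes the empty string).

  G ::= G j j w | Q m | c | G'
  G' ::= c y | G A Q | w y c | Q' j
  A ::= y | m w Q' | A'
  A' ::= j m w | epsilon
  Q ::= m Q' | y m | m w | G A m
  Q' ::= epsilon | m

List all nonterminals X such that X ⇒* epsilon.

Directly nullable (have an epsilon-production): A', Q'.
A ::= A' with every symbol nullable, so A is nullable.
No other nonterminal has a production whose RHS symbols are all nullable.

{ A, A', Q' }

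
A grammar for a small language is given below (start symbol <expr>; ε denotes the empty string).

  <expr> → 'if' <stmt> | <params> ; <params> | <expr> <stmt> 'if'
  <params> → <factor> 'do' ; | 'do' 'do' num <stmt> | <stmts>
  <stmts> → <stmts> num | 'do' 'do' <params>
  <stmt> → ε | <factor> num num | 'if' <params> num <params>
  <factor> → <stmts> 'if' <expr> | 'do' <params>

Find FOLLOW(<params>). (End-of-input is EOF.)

In <expr> → <params> ; <params>: add FIRST(; <params>) = { ; }.
In <expr> → <params> ; <params>: <params> is at the end, add FOLLOW(<expr>) = { EOF, 'do', 'if', num }.
In <stmts> → 'do' 'do' <params>: <params> is at the end, add FOLLOW(<stmts>) = { EOF, 'do', 'if', ;, num }.
In <stmt> → 'if' <params> num <params>: add FIRST(num <params>) = { num }.
In <stmt> → 'if' <params> num <params>: <params> is at the end, add FOLLOW(<stmt>) = { EOF, 'do', 'if', ;, num }.
In <factor> → 'do' <params>: <params> is at the end, add FOLLOW(<factor>) = { 'do', num }.
Union: FOLLOW(<params>) = { EOF, 'do', 'if', ;, num }.

{ EOF, 'do', 'if', ;, num }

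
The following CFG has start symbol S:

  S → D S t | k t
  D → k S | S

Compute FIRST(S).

{ k }

From S → D S t: add FIRST(D) = { k }.
S → k t contributes {k}.
Union: FIRST(S) = { k }.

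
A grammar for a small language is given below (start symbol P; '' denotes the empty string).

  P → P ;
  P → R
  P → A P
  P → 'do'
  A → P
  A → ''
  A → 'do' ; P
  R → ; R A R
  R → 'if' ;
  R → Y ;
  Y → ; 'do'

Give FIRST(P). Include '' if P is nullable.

From P → P ;: add FIRST(P) = { 'do', 'if', ; }.
From P → R: add FIRST(R) = { 'if', ; }.
From P → A P: A nullable, take FIRST(A) ∪ FIRST(P) = { 'do', 'if', ; }.
P → 'do' contributes {'do'}.
Union: FIRST(P) = { 'do', 'if', ; }.

{ 'do', 'if', ; }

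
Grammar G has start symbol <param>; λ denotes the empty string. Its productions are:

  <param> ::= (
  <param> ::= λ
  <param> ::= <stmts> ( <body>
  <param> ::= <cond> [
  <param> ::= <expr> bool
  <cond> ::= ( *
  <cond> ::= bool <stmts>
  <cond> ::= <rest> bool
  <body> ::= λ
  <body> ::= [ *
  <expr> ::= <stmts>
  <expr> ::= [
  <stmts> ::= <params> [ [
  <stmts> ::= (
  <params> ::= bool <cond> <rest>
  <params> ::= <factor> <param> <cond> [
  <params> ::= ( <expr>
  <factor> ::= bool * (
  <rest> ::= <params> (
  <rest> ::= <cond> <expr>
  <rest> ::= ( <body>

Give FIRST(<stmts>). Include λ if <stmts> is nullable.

From <stmts> ::= <params> [ [: add FIRST(<params>) = { (, bool }.
<stmts> ::= ( contributes {(}.
Union: FIRST(<stmts>) = { (, bool }.

{ (, bool }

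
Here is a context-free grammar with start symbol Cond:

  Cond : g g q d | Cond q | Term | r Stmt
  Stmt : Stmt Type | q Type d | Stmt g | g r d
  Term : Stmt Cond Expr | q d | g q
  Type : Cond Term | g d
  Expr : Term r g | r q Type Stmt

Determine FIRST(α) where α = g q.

{ g }

g is a terminal; add {g} and stop.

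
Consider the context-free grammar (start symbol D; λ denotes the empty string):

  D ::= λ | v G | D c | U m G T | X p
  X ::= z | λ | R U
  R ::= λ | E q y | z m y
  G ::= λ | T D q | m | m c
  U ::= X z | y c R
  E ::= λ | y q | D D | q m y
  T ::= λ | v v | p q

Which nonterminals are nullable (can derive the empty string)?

{ D, E, G, R, T, X }

Directly nullable (have an λ-production): D, X, R, G, E, T.
No other nonterminal has a production whose RHS symbols are all nullable.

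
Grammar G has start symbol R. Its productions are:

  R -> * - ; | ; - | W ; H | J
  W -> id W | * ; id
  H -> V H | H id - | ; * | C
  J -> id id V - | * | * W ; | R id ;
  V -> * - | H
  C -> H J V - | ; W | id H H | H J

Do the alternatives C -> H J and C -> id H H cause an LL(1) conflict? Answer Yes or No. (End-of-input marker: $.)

FIRST(H J) = { *, ;, id } and FIRST(id H H) = { id }.
Both contain id, so the two alternatives are not disjoint — LL(1) conflict.

Yes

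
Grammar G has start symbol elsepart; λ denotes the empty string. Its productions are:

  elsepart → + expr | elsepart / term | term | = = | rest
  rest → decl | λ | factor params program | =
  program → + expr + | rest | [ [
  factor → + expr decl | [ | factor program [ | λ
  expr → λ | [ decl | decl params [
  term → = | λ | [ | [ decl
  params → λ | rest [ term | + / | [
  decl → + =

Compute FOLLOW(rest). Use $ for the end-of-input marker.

{ $, /, [ }

In elsepart → rest: rest is at the end, add FOLLOW(elsepart) = { $, / }.
In program → rest: rest is at the end, add FOLLOW(program) = { $, /, [ }.
In params → rest [ term: add FIRST([ term) = { [ }.
Union: FOLLOW(rest) = { $, /, [ }.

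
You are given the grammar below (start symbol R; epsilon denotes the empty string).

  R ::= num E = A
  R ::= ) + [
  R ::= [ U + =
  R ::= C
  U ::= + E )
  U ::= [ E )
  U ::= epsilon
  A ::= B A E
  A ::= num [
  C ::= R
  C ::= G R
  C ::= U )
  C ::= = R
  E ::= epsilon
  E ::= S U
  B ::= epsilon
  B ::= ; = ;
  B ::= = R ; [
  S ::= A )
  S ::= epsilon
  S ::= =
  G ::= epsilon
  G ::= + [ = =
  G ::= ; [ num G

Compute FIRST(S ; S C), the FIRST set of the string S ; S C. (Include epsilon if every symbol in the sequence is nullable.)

Add FIRST(S)\{epsilon} = { ;, =, num }; S is nullable, continue.
; is a terminal; add {;} and stop.

{ ;, =, num }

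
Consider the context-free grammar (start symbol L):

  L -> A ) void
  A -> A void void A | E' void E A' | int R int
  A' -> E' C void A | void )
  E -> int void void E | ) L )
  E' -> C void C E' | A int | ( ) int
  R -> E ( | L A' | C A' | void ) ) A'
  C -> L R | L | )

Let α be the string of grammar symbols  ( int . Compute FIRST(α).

{ ( }

( is a terminal; add {(} and stop.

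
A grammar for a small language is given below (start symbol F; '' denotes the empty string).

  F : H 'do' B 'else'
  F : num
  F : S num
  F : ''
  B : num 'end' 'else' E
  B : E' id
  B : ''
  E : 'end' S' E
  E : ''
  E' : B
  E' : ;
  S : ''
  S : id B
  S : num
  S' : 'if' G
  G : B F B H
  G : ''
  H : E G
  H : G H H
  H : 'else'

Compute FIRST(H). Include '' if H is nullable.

{ 'do', 'else', 'end', ;, id, num, '' }

From H : E G: E, G nullable, take FIRST(E) ∪ FIRST(G) = { 'do', 'else', 'end', ;, id, num }; also '' since the whole RHS is nullable.
From H : G H H: G, H, H nullable, take FIRST(G) ∪ FIRST(H) ∪ FIRST(H) = { 'do', 'else', 'end', ;, id, num }; also '' since the whole RHS is nullable.
H : 'else' contributes {'else'}.
Union: FIRST(H) = { 'do', 'else', 'end', ;, id, num, '' }.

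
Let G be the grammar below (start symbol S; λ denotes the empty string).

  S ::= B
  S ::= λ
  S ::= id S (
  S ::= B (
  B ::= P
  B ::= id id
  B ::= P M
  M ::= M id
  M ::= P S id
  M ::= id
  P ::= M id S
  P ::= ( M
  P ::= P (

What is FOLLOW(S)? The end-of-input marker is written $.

{ $, (, id }

S is the start symbol, so $ ∈ FOLLOW(S).
In S ::= id S (: add FIRST(() = { ( }.
In M ::= P S id: add FIRST(id) = { id }.
In P ::= M id S: S is at the end, add FOLLOW(P) = { $, (, id }.
Union: FOLLOW(S) = { $, (, id }.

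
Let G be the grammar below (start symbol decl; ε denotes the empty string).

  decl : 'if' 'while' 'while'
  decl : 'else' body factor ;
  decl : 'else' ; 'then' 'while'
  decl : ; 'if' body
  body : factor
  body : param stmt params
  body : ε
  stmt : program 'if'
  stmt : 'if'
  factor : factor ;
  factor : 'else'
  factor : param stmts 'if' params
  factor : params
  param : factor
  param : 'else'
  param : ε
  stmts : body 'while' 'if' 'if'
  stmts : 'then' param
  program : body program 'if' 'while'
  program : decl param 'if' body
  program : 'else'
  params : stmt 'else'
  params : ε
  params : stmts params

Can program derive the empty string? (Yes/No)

Nullable nonterminals: body, factor, param, params.
No production of program has an RHS whose symbols are all nullable, so program is not nullable.

No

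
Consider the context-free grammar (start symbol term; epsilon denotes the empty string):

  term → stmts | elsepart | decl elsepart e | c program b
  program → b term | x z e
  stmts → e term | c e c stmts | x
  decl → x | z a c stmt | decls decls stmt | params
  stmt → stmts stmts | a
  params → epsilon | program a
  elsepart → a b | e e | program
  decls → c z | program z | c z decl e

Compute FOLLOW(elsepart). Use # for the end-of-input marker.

{ #, a, b, c, e, x, z }

In term → elsepart: elsepart is at the end, add FOLLOW(term) = { #, a, b, c, e, x, z }.
In term → decl elsepart e: add FIRST(e) = { e }.
Union: FOLLOW(elsepart) = { #, a, b, c, e, x, z }.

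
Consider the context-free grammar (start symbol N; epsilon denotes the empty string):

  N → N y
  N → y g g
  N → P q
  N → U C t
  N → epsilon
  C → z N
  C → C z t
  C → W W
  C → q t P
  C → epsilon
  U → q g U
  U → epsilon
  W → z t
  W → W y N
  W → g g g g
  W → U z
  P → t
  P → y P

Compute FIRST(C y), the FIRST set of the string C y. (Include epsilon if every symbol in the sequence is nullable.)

{ g, q, y, z }

Add FIRST(C)\{epsilon} = { g, q, z }; C is nullable, continue.
y is a terminal; add {y} and stop.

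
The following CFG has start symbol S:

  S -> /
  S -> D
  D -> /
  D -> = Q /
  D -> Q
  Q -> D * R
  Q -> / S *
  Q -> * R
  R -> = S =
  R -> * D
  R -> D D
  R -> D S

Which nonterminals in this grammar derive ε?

{ } (none)

No nonterminal has an empty production or an RHS whose symbols are all nullable.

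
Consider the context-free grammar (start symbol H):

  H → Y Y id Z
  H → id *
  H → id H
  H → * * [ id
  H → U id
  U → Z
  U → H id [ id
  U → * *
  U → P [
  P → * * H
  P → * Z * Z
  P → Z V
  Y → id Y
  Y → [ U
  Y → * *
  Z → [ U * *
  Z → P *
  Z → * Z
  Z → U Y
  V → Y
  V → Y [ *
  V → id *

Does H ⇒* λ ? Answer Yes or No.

No nonterminal in this grammar is nullable.
No production of H has an RHS whose symbols are all nullable, so H is not nullable.

No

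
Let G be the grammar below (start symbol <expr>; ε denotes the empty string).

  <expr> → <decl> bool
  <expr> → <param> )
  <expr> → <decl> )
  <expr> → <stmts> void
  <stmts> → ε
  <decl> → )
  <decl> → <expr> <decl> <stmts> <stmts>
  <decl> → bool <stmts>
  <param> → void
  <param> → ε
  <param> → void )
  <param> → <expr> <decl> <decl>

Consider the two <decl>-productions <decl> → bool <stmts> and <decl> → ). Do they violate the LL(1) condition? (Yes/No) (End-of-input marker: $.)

No

FIRST(bool <stmts>) = { bool } and FIRST()) = { ) }.
The FIRST sets are disjoint and neither alternative is nullable — no conflict.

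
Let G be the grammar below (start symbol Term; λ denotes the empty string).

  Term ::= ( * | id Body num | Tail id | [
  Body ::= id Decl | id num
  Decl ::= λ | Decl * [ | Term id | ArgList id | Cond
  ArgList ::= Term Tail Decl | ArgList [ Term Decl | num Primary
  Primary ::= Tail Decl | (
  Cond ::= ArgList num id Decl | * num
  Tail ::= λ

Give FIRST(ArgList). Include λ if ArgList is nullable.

From ArgList ::= Term Tail Decl: add FIRST(Term) = { (, [, id }.
From ArgList ::= ArgList [ Term Decl: add FIRST(ArgList) = { (, [, id, num }.
ArgList ::= num Primary contributes {num}.
Union: FIRST(ArgList) = { (, [, id, num }.

{ (, [, id, num }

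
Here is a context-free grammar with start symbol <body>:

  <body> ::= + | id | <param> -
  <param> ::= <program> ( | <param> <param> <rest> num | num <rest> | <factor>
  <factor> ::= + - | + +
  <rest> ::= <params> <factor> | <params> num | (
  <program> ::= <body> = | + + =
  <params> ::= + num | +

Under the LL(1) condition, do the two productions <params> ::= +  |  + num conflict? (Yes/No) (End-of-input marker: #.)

FIRST(+) = { + } and FIRST(+ num) = { + }.
Both contain +, so the two alternatives are not disjoint — LL(1) conflict.

Yes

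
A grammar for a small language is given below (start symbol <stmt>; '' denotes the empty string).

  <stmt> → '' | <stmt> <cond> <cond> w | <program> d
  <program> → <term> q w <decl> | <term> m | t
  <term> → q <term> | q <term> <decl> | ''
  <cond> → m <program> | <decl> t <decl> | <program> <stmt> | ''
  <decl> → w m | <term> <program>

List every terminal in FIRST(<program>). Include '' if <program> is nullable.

From <program> → <term> q w <decl>: <term> nullable, take FIRST(<term>) ∪ {q} = { q }.
From <program> → <term> m: <term> nullable, take FIRST(<term>) ∪ {m} = { m, q }.
<program> → t contributes {t}.
Union: FIRST(<program>) = { m, q, t }.

{ m, q, t }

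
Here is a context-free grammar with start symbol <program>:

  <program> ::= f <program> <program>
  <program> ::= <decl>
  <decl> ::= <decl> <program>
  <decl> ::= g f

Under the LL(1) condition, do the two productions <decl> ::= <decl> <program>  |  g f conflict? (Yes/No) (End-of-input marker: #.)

Yes

FIRST(<decl> <program>) = { g } and FIRST(g f) = { g }.
Both contain g, so the two alternatives are not disjoint — LL(1) conflict.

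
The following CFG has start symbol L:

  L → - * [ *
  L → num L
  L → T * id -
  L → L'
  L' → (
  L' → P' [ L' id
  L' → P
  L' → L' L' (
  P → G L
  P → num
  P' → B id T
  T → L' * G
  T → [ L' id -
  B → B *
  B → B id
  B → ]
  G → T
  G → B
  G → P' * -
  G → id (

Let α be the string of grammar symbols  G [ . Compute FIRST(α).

{ (, [, ], id, num }

Add FIRST(G) = { (, [, ], id, num }; G is not nullable, stop.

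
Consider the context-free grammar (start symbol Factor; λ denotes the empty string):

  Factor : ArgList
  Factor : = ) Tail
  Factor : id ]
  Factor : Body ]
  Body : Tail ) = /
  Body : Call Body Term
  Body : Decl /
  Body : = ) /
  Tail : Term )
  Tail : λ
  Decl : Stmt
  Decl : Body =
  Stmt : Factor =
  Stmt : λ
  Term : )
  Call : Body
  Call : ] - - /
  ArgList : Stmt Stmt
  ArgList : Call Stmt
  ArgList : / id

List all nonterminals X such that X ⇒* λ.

Directly nullable (have an λ-production): Tail, Stmt.
Decl : Stmt with every symbol nullable, so Decl is nullable.
ArgList : Stmt Stmt with every symbol nullable, so ArgList is nullable.
Factor : ArgList with every symbol nullable, so Factor is nullable.
No other nonterminal has a production whose RHS symbols are all nullable.

{ ArgList, Decl, Factor, Stmt, Tail }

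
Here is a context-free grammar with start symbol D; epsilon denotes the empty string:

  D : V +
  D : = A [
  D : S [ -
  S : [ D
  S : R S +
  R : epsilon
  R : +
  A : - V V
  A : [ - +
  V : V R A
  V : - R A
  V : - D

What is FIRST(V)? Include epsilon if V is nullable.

{ - }

From V : V R A: add FIRST(V) = { - }.
V : - R A contributes {-}.
V : - D contributes {-}.
Union: FIRST(V) = { - }.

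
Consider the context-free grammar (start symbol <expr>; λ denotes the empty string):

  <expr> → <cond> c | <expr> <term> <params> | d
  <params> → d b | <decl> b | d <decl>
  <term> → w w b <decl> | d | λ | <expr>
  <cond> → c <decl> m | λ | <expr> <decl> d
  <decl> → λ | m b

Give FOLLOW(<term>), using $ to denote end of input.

{ b, d, m }

In <expr> → <expr> <term> <params>: add FIRST(<params>) = { b, d, m }.
Union: FOLLOW(<term>) = { b, d, m }.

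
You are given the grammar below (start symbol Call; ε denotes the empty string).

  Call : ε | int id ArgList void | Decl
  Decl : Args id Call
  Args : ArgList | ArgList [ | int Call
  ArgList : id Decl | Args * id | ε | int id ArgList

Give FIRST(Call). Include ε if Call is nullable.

Call : ε contributes ε.
Call : int id ArgList void contributes {int}.
From Call : Decl: add FIRST(Decl) = { *, [, id, int }.
Union: FIRST(Call) = { *, [, id, int, ε }.

{ *, [, id, int, ε }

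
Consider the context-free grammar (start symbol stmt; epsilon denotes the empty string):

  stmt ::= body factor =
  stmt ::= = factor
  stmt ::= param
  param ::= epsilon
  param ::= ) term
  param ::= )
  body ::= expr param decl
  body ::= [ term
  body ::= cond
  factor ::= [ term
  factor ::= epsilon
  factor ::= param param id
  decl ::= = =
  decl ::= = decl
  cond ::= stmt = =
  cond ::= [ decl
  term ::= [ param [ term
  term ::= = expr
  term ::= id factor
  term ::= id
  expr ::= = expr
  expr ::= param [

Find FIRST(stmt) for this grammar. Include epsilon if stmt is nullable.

From stmt ::= body factor =: add FIRST(body) = { ), =, [ }.
stmt ::= = factor contributes {=}.
From stmt ::= param: add FIRST(param) = { ), epsilon } (including epsilon since param is nullable).
Union: FIRST(stmt) = { ), =, [, epsilon }.

{ ), =, [, epsilon }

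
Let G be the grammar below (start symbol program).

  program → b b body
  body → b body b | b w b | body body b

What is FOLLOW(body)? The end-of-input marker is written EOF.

In program → b b body: body is at the end, add FOLLOW(program) = { EOF }.
In body → b body b: add FIRST(b) = { b }.
In body → body body b: add FIRST(body b) = { b }.
In body → body body b: add FIRST(b) = { b }.
Union: FOLLOW(body) = { EOF, b }.

{ EOF, b }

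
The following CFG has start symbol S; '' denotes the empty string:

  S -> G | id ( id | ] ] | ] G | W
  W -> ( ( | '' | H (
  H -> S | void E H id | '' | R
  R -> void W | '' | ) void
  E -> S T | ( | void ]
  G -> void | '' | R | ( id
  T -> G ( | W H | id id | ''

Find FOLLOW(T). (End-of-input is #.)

In E -> S T: T is at the end, add FOLLOW(E) = { (, ), ], id, void }.
Union: FOLLOW(T) = { (, ), ], id, void }.

{ (, ), ], id, void }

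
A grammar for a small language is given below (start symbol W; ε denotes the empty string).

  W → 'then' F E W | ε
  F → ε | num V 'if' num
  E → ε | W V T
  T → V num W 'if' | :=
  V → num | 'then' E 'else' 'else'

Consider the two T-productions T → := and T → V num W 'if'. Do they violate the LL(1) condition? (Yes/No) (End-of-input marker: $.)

FIRST(:=) = { := } and FIRST(V num W 'if') = { 'then', num }.
The FIRST sets are disjoint and neither alternative is nullable — no conflict.

No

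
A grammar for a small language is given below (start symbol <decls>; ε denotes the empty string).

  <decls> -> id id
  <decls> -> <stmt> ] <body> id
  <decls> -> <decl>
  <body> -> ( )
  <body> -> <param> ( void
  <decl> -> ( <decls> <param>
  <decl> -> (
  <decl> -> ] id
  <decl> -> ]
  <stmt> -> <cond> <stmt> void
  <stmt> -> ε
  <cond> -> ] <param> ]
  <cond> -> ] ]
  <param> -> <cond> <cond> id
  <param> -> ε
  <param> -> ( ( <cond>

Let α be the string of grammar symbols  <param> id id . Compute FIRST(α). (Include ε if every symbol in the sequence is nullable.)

{ (, ], id }

Add FIRST(<param>)\{ε} = { (, ] }; <param> is nullable, continue.
id is a terminal; add {id} and stop.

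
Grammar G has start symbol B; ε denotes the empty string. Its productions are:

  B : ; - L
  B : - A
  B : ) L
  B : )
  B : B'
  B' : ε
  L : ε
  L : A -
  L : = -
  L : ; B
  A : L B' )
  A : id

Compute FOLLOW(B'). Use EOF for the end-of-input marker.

In B : B': B' is at the end, add FOLLOW(B) = { EOF, ) }.
In A : L B' ): add FIRST()) = { ) }.
Union: FOLLOW(B') = { EOF, ) }.

{ EOF, ) }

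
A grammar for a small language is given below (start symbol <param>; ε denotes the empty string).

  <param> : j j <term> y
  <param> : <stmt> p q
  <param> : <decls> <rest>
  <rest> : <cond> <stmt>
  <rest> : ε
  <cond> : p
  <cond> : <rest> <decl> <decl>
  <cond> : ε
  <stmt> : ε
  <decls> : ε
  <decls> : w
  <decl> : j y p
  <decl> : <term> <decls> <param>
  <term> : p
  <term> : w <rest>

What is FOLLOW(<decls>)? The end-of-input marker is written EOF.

In <param> : <decls> <rest>: add FIRST(<rest>)\{ε} = { j, p, w }.
  Since <rest> is nullable, also add FOLLOW(<param>) = { EOF, j, p, w, y }.
In <decl> : <term> <decls> <param>: add FIRST(<param>)\{ε} = { j, p, w }.
  Since <param> is nullable, also add FOLLOW(<decl>) = { EOF, j, p, w, y }.
Union: FOLLOW(<decls>) = { EOF, j, p, w, y }.

{ EOF, j, p, w, y }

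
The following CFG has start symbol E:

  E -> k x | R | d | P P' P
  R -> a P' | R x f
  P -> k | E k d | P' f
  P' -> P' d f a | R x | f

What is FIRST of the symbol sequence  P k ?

Add FIRST(P) = { a, d, f, k }; P is not nullable, stop.

{ a, d, f, k }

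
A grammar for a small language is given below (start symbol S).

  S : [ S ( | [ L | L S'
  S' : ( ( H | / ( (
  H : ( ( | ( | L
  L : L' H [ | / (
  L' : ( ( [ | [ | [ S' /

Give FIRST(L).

{ (, /, [ }

From L : L' H [: add FIRST(L') = { (, [ }.
L : / ( contributes {/}.
Union: FIRST(L) = { (, /, [ }.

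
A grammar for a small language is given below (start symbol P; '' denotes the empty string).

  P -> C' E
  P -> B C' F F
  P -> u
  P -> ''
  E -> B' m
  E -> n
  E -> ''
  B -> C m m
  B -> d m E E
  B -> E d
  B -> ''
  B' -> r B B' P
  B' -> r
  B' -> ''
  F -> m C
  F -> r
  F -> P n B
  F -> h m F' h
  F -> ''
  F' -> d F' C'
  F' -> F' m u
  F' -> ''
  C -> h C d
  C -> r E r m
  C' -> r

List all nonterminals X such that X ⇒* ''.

Directly nullable (have an ''-production): P, E, B, B', F, F'.
No other nonterminal has a production whose RHS symbols are all nullable.

{ B, B', E, F, F', P }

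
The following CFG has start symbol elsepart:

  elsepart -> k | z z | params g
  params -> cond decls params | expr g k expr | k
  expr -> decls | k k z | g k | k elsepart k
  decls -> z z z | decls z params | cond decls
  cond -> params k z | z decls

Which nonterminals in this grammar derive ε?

No nonterminal has an empty production or an RHS whose symbols are all nullable.

{ } (none)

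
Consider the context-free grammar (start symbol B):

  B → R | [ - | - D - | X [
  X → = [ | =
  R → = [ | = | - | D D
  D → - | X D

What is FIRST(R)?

{ -, = }

R → = [ contributes {=}.
R → = contributes {=}.
R → - contributes {-}.
From R → D D: add FIRST(D) = { -, = }.
Union: FIRST(R) = { -, = }.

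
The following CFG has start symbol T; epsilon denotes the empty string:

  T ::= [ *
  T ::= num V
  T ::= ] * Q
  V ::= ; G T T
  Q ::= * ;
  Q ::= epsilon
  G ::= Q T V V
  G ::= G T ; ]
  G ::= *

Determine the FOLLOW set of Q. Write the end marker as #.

In T ::= ] * Q: Q is at the end, add FOLLOW(T) = { #, ;, [, ], num }.
In G ::= Q T V V: add FIRST(T V V) = { [, ], num }.
Union: FOLLOW(Q) = { #, ;, [, ], num }.

{ #, ;, [, ], num }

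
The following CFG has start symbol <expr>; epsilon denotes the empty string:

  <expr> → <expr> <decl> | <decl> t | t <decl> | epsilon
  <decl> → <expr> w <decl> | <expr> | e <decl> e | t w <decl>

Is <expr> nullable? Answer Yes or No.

Yes

<expr> has an epsilon-production, so <expr> ⇒ epsilon.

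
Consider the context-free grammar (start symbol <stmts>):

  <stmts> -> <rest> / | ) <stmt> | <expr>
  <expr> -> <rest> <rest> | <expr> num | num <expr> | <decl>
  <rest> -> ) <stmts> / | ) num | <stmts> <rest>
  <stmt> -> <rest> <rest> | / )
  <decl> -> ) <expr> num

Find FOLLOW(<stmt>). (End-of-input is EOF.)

In <stmts> -> ) <stmt>: <stmt> is at the end, add FOLLOW(<stmts>) = { EOF, ), /, num }.
Union: FOLLOW(<stmt>) = { EOF, ), /, num }.

{ EOF, ), /, num }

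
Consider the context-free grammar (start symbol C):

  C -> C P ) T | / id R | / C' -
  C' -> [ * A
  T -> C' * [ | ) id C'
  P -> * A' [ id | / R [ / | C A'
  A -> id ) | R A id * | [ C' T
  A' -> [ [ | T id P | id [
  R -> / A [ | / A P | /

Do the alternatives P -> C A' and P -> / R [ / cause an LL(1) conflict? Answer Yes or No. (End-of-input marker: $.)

FIRST(C A') = { / } and FIRST(/ R [ /) = { / }.
Both contain /, so the two alternatives are not disjoint — LL(1) conflict.

Yes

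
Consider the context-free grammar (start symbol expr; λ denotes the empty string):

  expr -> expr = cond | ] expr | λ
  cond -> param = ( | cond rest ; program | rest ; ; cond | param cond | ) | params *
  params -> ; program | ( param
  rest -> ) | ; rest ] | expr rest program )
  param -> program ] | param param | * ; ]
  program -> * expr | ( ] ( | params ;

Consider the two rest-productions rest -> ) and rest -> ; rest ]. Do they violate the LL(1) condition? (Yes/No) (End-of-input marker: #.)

FIRST()) = { ) } and FIRST(; rest ]) = { ; }.
The FIRST sets are disjoint and neither alternative is nullable — no conflict.

No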